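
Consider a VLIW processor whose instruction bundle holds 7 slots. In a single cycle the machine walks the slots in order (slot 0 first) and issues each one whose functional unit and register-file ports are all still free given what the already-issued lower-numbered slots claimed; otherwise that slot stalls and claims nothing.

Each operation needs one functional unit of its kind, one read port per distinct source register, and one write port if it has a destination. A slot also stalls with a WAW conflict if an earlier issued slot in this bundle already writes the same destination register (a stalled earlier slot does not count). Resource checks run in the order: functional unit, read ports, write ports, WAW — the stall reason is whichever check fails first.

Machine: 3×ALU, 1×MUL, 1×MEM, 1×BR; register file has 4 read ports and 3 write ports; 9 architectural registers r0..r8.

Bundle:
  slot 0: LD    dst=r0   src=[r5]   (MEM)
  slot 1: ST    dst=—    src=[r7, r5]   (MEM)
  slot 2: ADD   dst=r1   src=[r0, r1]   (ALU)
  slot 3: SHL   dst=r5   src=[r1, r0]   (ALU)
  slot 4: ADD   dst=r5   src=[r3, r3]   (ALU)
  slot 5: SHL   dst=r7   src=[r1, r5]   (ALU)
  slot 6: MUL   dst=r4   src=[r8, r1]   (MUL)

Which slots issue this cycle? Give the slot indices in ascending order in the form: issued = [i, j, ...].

issued = [0, 2, 4]

slot 0 (MEM): ISSUE — free A3,Mu1,Ld0,B1 rp3 wp2
slot 1 (MEM): stall FU — free A3,Mu1,Ld0,B1 rp3 wp2
slot 2 (ALU): ISSUE — free A2,Mu1,Ld0,B1 rp1 wp1
slot 3 (ALU): stall RD_PORT — free A2,Mu1,Ld0,B1 rp1 wp1
slot 4 (ALU): ISSUE — free A1,Mu1,Ld0,B1 rp0 wp0
slot 5 (ALU): stall RD_PORT — free A1,Mu1,Ld0,B1 rp0 wp0
slot 6 (MUL): stall RD_PORT — free A1,Mu1,Ld0,B1 rp0 wp0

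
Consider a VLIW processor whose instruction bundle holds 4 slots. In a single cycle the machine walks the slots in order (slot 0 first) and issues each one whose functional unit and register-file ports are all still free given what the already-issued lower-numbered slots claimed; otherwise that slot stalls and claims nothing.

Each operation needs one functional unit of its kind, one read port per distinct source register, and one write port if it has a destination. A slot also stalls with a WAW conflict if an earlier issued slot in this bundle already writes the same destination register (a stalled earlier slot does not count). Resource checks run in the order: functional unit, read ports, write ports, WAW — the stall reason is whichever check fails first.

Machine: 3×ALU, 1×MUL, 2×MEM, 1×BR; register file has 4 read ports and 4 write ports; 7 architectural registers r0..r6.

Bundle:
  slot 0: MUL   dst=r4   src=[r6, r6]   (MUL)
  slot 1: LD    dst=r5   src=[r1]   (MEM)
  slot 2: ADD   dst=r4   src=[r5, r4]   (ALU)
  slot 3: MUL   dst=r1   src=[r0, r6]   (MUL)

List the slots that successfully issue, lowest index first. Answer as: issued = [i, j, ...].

  0. MUL→r4 ⇒ go  {3A/0Mu/2Ld/1B | 3r 3w}
  1. MEM→r5 ⇒ go  {3A/0Mu/1Ld/1B | 2r 2w}
  2. ALU→r4 ⇒ no(WAW)  {3A/0Mu/1Ld/1B | 2r 2w}
  3. MUL→r1 ⇒ no(FU)  {3A/0Mu/1Ld/1B | 2r 2w}

issued = [0, 1]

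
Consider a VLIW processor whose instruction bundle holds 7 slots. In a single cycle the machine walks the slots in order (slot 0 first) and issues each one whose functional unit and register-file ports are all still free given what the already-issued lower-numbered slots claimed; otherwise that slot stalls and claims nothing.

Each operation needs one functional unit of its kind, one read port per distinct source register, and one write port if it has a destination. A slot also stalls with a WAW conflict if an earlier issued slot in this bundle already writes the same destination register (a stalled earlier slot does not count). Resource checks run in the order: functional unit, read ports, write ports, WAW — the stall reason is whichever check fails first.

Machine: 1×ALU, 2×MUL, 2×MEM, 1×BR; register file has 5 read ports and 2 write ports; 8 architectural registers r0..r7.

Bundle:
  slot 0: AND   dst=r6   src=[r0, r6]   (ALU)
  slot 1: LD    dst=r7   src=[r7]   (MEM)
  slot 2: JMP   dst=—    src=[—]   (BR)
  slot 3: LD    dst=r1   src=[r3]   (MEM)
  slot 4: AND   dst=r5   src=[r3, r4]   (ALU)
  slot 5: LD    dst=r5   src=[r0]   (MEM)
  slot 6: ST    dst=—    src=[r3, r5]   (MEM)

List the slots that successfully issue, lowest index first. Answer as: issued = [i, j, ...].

slot 0 (ALU): ISSUE — free A0,Mu2,Ld2,B1 rp3 wp1
slot 1 (MEM): ISSUE — free A0,Mu2,Ld1,B1 rp2 wp0
slot 2 (BR): ISSUE — free A0,Mu2,Ld1,B0 rp2 wp0
slot 3 (MEM): stall WR_PORT — free A0,Mu2,Ld1,B0 rp2 wp0
slot 4 (ALU): stall FU — free A0,Mu2,Ld1,B0 rp2 wp0
slot 5 (MEM): stall WR_PORT — free A0,Mu2,Ld1,B0 rp2 wp0
slot 6 (MEM): ISSUE — free A0,Mu2,Ld0,B0 rp0 wp0

issued = [0, 1, 2, 6]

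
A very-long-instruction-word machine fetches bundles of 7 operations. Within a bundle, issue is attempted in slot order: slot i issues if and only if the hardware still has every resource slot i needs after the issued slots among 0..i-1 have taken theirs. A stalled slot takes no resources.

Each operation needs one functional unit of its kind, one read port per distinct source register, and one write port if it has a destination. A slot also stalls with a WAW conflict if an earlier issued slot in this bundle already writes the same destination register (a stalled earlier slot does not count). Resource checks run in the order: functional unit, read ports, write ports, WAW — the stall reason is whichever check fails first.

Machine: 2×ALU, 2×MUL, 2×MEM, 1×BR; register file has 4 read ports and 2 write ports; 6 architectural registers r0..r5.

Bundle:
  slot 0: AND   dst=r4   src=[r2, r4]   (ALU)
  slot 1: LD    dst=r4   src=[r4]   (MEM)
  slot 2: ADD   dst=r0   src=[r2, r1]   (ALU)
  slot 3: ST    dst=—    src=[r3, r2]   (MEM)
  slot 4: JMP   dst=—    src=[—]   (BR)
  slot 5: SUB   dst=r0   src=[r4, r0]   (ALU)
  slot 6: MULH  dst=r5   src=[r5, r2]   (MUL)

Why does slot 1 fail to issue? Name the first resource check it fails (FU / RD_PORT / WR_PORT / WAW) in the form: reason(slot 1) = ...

(0) want 1×ALU +2rd +1wr — yes → AL1|MU2|ME2|BR1|rd2|wr1
(1) want 1×MEM +1rd +1wr — WAW → AL1|MU2|ME2|BR1|rd2|wr1
(2) want 1×ALU +2rd +1wr — yes → AL0|MU2|ME2|BR1|rd0|wr0
(3) want 1×MEM +2rd +0wr — RD_PORT → AL0|MU2|ME2|BR1|rd0|wr0
(4) want 1×BR +0rd +0wr — yes → AL0|MU2|ME2|BR0|rd0|wr0
(5) want 1×ALU +2rd +1wr — FU → AL0|MU2|ME2|BR0|rd0|wr0
(6) want 1×MUL +2rd +1wr — RD_PORT → AL0|MU2|ME2|BR0|rd0|wr0

reason(slot 1) = WAW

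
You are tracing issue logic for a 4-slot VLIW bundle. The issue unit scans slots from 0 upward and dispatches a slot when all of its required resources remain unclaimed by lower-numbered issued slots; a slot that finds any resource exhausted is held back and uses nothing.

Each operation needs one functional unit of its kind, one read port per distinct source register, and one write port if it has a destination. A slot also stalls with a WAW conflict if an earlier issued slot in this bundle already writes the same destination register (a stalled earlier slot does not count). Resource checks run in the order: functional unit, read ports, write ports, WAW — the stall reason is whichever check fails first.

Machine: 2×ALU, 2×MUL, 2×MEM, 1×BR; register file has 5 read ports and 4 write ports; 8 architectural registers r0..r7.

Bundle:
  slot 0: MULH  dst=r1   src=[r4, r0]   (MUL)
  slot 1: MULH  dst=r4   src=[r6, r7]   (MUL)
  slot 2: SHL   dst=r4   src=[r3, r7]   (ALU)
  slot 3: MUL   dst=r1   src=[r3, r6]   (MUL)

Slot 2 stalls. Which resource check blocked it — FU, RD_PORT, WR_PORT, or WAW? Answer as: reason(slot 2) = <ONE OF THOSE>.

slot 0 (MUL): ISSUE — free A2,Mu1,Ld2,B1 rp3 wp3
slot 1 (MUL): ISSUE — free A2,Mu0,Ld2,B1 rp1 wp2
slot 2 (ALU): stall RD_PORT — free A2,Mu0,Ld2,B1 rp1 wp2
slot 3 (MUL): stall FU — free A2,Mu0,Ld2,B1 rp1 wp2

reason(slot 2) = RD_PORT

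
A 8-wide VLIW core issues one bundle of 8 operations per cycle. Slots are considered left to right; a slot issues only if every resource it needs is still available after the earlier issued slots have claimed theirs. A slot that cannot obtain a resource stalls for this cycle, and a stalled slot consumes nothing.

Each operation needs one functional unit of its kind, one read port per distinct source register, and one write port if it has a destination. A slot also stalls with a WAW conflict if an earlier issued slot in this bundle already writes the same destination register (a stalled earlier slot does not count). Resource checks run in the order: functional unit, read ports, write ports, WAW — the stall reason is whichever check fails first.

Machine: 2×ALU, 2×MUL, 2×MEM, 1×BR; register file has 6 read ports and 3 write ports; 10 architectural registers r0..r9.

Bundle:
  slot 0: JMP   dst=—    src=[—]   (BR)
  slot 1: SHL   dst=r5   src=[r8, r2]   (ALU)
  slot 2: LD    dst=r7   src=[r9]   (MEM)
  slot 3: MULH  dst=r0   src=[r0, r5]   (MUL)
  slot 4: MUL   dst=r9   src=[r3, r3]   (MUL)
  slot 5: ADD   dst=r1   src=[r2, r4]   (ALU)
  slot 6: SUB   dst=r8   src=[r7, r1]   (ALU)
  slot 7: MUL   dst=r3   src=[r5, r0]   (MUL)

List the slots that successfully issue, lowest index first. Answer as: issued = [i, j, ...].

#0 BR src=- dispatched  <A:2 Mu:2 Ld:2 B:0 rd:6 wr:3>
#1 ALU src=r8,r2 dispatched  <A:1 Mu:2 Ld:2 B:0 rd:4 wr:2>
#2 MEM src=r9 dispatched  <A:1 Mu:2 Ld:1 B:0 rd:3 wr:1>
#3 MUL src=r0,r5 dispatched  <A:1 Mu:1 Ld:1 B:0 rd:1 wr:0>
#4 MUL src=r3,r3 held:WR_PORT  <A:1 Mu:1 Ld:1 B:0 rd:1 wr:0>
#5 ALU src=r2,r4 held:RD_PORT  <A:1 Mu:1 Ld:1 B:0 rd:1 wr:0>
#6 ALU src=r7,r1 held:RD_PORT  <A:1 Mu:1 Ld:1 B:0 rd:1 wr:0>
#7 MUL src=r5,r0 held:RD_PORT  <A:1 Mu:1 Ld:1 B:0 rd:1 wr:0>

issued = [0, 1, 2, 3]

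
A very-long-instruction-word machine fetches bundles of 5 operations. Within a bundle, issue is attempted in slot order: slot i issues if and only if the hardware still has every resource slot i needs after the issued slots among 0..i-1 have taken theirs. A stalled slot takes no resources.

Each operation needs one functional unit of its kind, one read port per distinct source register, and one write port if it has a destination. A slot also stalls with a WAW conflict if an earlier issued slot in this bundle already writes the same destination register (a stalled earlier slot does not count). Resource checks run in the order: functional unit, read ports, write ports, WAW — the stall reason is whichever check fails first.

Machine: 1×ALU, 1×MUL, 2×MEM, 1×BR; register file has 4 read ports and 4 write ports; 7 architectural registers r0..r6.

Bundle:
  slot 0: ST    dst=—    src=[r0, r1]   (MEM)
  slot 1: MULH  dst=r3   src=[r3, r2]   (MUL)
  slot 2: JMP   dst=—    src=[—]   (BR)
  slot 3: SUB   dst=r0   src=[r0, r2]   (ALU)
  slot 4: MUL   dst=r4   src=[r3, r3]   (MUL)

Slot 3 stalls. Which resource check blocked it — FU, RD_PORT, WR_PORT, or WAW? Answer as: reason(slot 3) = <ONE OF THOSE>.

reason(slot 3) = RD_PORT

(0) want 1×MEM +2rd +0wr — yes → AL1|MU1|ME1|BR1|rd2|wr4
(1) want 1×MUL +2rd +1wr — yes → AL1|MU0|ME1|BR1|rd0|wr3
(2) want 1×BR +0rd +0wr — yes → AL1|MU0|ME1|BR0|rd0|wr3
(3) want 1×ALU +2rd +1wr — RD_PORT → AL1|MU0|ME1|BR0|rd0|wr3
(4) want 1×MUL +1rd +1wr — FU → AL1|MU0|ME1|BR0|rd0|wr3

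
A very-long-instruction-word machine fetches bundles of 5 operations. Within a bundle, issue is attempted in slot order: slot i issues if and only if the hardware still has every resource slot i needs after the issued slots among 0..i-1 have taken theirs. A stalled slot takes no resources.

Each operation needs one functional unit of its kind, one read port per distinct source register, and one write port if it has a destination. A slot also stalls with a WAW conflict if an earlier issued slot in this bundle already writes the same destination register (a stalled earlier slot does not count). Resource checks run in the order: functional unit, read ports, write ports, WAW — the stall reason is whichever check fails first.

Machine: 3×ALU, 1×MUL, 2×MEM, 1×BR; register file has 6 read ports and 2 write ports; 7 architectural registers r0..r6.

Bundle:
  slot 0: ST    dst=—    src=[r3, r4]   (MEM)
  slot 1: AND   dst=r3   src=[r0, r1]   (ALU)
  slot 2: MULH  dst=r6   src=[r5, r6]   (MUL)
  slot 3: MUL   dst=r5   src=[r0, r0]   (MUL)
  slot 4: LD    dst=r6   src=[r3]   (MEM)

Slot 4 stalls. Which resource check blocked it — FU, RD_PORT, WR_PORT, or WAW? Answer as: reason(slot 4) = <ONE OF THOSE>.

  0. MEM ⇒ go  {3A/1Mu/1Ld/1B | 4r 2w}
  1. ALU→r3 ⇒ go  {2A/1Mu/1Ld/1B | 2r 1w}
  2. MUL→r6 ⇒ go  {2A/0Mu/1Ld/1B | 0r 0w}
  3. MUL→r5 ⇒ no(FU)  {2A/0Mu/1Ld/1B | 0r 0w}
  4. MEM→r6 ⇒ no(RD_PORT)  {2A/0Mu/1Ld/1B | 0r 0w}

reason(slot 4) = RD_PORT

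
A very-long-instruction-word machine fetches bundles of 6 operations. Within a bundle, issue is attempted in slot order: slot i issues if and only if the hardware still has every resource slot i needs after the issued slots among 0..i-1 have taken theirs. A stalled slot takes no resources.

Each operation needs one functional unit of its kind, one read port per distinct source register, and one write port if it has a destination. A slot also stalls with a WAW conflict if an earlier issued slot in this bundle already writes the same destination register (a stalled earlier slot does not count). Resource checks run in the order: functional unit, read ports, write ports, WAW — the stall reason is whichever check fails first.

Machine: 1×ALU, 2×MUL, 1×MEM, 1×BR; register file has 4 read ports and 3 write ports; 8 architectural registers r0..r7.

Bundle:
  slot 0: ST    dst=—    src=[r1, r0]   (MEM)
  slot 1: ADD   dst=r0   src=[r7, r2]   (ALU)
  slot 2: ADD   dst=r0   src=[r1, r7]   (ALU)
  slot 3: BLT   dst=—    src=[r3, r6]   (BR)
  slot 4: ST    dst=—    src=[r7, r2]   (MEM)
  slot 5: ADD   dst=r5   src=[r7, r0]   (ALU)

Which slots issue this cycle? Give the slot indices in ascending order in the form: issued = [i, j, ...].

slot 0 (MEM): ISSUE — free A1,Mu2,Ld0,B1 rp2 wp3
slot 1 (ALU): ISSUE — free A0,Mu2,Ld0,B1 rp0 wp2
slot 2 (ALU): stall FU — free A0,Mu2,Ld0,B1 rp0 wp2
slot 3 (BR): stall RD_PORT — free A0,Mu2,Ld0,B1 rp0 wp2
slot 4 (MEM): stall FU — free A0,Mu2,Ld0,B1 rp0 wp2
slot 5 (ALU): stall FU — free A0,Mu2,Ld0,B1 rp0 wp2

issued = [0, 1]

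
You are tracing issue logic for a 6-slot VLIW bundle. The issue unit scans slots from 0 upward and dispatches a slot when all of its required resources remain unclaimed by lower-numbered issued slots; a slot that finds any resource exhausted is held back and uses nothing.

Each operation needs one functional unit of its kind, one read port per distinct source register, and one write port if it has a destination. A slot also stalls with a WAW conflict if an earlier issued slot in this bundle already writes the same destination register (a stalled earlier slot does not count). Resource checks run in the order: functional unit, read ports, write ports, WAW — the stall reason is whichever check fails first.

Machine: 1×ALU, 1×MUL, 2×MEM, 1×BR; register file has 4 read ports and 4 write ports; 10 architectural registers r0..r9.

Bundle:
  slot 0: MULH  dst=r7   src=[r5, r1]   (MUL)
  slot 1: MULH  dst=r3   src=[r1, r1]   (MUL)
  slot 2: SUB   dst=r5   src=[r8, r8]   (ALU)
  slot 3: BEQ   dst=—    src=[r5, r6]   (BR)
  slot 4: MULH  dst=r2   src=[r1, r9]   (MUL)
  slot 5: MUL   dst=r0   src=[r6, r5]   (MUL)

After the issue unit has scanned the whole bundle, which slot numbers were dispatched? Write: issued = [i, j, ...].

issued = [0, 2]

(0) want 1×MUL +2rd +1wr — yes → AL1|MU0|ME2|BR1|rd2|wr3
(1) want 1×MUL +1rd +1wr — FU → AL1|MU0|ME2|BR1|rd2|wr3
(2) want 1×ALU +1rd +1wr — yes → AL0|MU0|ME2|BR1|rd1|wr2
(3) want 1×BR +2rd +0wr — RD_PORT → AL0|MU0|ME2|BR1|rd1|wr2
(4) want 1×MUL +2rd +1wr — FU → AL0|MU0|ME2|BR1|rd1|wr2
(5) want 1×MUL +2rd +1wr — FU → AL0|MU0|ME2|BR1|rd1|wr2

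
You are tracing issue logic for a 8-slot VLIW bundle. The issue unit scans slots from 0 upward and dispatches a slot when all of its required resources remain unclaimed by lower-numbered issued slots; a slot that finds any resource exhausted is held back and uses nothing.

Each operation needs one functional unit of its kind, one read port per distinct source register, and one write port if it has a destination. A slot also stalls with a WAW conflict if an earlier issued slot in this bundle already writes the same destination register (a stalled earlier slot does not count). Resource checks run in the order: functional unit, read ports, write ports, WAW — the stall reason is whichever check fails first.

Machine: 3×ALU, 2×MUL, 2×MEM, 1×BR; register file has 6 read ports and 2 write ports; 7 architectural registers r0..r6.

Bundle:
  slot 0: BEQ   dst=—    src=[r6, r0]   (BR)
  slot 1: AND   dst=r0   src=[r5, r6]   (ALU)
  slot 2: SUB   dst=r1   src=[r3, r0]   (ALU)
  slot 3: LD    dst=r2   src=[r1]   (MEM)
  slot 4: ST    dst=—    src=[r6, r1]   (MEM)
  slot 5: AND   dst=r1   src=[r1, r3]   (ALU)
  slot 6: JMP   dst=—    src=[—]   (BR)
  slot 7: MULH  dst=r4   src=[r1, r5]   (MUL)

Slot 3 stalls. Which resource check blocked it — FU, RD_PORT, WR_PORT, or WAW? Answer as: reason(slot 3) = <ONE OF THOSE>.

reason(slot 3) = RD_PORT

#0 BR src=r6,r0 dispatched  <A:3 Mu:2 Ld:2 B:0 rd:4 wr:2>
#1 ALU src=r5,r6 dispatched  <A:2 Mu:2 Ld:2 B:0 rd:2 wr:1>
#2 ALU src=r3,r0 dispatched  <A:1 Mu:2 Ld:2 B:0 rd:0 wr:0>
#3 MEM src=r1 held:RD_PORT  <A:1 Mu:2 Ld:2 B:0 rd:0 wr:0>
#4 MEM src=r6,r1 held:RD_PORT  <A:1 Mu:2 Ld:2 B:0 rd:0 wr:0>
#5 ALU src=r1,r3 held:RD_PORT  <A:1 Mu:2 Ld:2 B:0 rd:0 wr:0>
#6 BR src=- held:FU  <A:1 Mu:2 Ld:2 B:0 rd:0 wr:0>
#7 MUL src=r1,r5 held:RD_PORT  <A:1 Mu:2 Ld:2 B:0 rd:0 wr:0>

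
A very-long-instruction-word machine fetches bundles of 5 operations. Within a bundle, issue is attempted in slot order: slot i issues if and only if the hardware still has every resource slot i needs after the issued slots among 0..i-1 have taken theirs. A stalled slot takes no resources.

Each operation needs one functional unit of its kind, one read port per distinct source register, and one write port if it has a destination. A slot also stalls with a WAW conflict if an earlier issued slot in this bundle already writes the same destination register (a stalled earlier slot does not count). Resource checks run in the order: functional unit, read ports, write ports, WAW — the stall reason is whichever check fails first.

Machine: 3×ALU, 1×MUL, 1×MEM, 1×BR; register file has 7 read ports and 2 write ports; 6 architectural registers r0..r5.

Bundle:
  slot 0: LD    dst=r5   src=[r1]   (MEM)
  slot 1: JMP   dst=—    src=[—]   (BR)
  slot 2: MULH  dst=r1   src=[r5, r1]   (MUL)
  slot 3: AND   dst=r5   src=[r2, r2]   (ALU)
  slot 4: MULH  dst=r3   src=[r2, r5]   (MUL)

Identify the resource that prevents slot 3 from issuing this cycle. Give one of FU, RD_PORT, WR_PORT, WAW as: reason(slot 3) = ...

(0) want 1×MEM +1rd +1wr — yes → AL3|MU1|ME0|BR1|rd6|wr1
(1) want 1×BR +0rd +0wr — yes → AL3|MU1|ME0|BR0|rd6|wr1
(2) want 1×MUL +2rd +1wr — yes → AL3|MU0|ME0|BR0|rd4|wr0
(3) want 1×ALU +1rd +1wr — WR_PORT → AL3|MU0|ME0|BR0|rd4|wr0
(4) want 1×MUL +2rd +1wr — FU → AL3|MU0|ME0|BR0|rd4|wr0

reason(slot 3) = WR_PORT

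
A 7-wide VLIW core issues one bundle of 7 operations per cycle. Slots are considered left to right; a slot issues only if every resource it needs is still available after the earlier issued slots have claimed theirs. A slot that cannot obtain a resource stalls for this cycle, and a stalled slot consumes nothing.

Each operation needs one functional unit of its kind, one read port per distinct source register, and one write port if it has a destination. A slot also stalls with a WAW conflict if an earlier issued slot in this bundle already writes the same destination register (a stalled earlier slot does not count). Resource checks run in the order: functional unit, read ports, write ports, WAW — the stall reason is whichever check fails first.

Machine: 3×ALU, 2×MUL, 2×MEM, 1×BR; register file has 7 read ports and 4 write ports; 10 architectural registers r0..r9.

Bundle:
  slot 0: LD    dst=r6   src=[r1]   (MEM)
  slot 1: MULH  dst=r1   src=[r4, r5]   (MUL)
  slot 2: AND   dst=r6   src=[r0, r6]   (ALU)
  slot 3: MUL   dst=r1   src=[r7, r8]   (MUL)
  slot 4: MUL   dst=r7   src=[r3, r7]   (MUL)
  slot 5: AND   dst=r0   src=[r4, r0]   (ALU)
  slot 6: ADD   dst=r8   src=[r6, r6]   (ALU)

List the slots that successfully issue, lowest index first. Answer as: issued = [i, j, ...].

(0) want 1×MEM +1rd +1wr — yes → AL3|MU2|ME1|BR1|rd6|wr3
(1) want 1×MUL +2rd +1wr — yes → AL3|MU1|ME1|BR1|rd4|wr2
(2) want 1×ALU +2rd +1wr — WAW → AL3|MU1|ME1|BR1|rd4|wr2
(3) want 1×MUL +2rd +1wr — WAW → AL3|MU1|ME1|BR1|rd4|wr2
(4) want 1×MUL +2rd +1wr — yes → AL3|MU0|ME1|BR1|rd2|wr1
(5) want 1×ALU +2rd +1wr — yes → AL2|MU0|ME1|BR1|rd0|wr0
(6) want 1×ALU +1rd +1wr — RD_PORT → AL2|MU0|ME1|BR1|rd0|wr0

issued = [0, 1, 4, 5]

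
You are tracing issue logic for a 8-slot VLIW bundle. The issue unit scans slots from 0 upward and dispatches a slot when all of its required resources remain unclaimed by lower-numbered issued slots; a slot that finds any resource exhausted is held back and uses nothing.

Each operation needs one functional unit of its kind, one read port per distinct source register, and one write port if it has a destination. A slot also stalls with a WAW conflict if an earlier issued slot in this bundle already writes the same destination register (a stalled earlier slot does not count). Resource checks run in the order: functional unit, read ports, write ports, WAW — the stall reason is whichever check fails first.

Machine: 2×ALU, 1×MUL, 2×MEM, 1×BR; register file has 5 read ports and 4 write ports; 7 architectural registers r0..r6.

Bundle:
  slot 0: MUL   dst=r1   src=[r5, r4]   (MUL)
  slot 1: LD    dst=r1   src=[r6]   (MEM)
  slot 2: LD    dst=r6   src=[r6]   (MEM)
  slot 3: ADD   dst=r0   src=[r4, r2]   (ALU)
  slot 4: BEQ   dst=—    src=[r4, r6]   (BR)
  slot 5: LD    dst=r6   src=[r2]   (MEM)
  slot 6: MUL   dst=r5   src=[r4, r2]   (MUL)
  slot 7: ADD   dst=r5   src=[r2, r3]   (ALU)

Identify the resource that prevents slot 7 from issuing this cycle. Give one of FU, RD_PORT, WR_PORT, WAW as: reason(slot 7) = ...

slot 0 (MUL): ISSUE — free A2,Mu0,Ld2,B1 rp3 wp3
slot 1 (MEM): stall WAW — free A2,Mu0,Ld2,B1 rp3 wp3
slot 2 (MEM): ISSUE — free A2,Mu0,Ld1,B1 rp2 wp2
slot 3 (ALU): ISSUE — free A1,Mu0,Ld1,B1 rp0 wp1
slot 4 (BR): stall RD_PORT — free A1,Mu0,Ld1,B1 rp0 wp1
slot 5 (MEM): stall RD_PORT — free A1,Mu0,Ld1,B1 rp0 wp1
slot 6 (MUL): stall FU — free A1,Mu0,Ld1,B1 rp0 wp1
slot 7 (ALU): stall RD_PORT — free A1,Mu0,Ld1,B1 rp0 wp1

reason(slot 7) = RD_PORT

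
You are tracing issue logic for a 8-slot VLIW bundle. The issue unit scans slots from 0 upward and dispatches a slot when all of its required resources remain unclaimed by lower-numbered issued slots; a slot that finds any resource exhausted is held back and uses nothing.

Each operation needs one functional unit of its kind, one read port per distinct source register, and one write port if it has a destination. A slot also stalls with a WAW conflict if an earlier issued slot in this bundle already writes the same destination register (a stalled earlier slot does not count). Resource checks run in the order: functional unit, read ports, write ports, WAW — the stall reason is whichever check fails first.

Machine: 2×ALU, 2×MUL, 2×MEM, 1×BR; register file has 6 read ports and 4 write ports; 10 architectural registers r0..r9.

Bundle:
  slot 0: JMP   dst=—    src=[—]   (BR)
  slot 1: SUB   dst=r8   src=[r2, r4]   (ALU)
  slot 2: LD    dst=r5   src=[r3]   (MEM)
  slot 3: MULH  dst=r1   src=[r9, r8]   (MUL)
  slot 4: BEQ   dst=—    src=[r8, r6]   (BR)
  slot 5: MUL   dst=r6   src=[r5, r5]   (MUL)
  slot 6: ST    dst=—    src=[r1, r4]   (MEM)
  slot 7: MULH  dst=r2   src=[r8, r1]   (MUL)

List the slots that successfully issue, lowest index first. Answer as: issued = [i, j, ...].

#0 BR src=- dispatched  <A:2 Mu:2 Ld:2 B:0 rd:6 wr:4>
#1 ALU src=r2,r4 dispatched  <A:1 Mu:2 Ld:2 B:0 rd:4 wr:3>
#2 MEM src=r3 dispatched  <A:1 Mu:2 Ld:1 B:0 rd:3 wr:2>
#3 MUL src=r9,r8 dispatched  <A:1 Mu:1 Ld:1 B:0 rd:1 wr:1>
#4 BR src=r8,r6 held:FU  <A:1 Mu:1 Ld:1 B:0 rd:1 wr:1>
#5 MUL src=r5,r5 dispatched  <A:1 Mu:0 Ld:1 B:0 rd:0 wr:0>
#6 MEM src=r1,r4 held:RD_PORT  <A:1 Mu:0 Ld:1 B:0 rd:0 wr:0>
#7 MUL src=r8,r1 held:FU  <A:1 Mu:0 Ld:1 B:0 rd:0 wr:0>

issued = [0, 1, 2, 3, 5]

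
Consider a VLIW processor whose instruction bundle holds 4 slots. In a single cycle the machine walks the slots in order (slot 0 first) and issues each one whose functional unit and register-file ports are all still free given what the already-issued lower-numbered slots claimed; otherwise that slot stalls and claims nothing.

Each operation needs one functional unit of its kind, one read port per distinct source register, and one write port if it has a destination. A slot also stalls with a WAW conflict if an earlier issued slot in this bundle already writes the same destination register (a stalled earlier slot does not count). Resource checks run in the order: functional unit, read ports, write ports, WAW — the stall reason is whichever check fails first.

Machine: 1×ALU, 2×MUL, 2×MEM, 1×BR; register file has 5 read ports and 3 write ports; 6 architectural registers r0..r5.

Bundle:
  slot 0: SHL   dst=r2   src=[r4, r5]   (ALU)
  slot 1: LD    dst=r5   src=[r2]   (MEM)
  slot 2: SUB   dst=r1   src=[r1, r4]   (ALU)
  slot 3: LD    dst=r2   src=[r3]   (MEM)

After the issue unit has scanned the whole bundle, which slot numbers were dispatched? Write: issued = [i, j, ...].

(0) want 1×ALU +2rd +1wr — yes → AL0|MU2|ME2|BR1|rd3|wr2
(1) want 1×MEM +1rd +1wr — yes → AL0|MU2|ME1|BR1|rd2|wr1
(2) want 1×ALU +2rd +1wr — FU → AL0|MU2|ME1|BR1|rd2|wr1
(3) want 1×MEM +1rd +1wr — WAW → AL0|MU2|ME1|BR1|rd2|wr1

issued = [0, 1]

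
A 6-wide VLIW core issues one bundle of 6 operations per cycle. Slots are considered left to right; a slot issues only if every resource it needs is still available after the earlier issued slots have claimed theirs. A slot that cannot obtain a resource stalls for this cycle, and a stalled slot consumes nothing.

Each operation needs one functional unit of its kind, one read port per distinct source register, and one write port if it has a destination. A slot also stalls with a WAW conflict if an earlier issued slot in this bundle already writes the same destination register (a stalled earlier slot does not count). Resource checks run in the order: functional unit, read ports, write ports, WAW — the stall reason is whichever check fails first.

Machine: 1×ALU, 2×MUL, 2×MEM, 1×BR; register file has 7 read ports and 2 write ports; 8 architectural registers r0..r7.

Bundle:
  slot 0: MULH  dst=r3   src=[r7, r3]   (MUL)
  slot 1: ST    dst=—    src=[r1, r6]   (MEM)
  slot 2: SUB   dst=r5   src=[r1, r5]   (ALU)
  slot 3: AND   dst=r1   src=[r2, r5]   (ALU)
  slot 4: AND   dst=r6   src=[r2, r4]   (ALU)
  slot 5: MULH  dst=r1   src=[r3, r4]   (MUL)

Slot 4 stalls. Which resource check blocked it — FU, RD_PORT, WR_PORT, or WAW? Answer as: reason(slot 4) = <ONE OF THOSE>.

reason(slot 4) = FU

(0) want 1×MUL +2rd +1wr — yes → AL1|MU1|ME2|BR1|rd5|wr1
(1) want 1×MEM +2rd +0wr — yes → AL1|MU1|ME1|BR1|rd3|wr1
(2) want 1×ALU +2rd +1wr — yes → AL0|MU1|ME1|BR1|rd1|wr0
(3) want 1×ALU +2rd +1wr — FU → AL0|MU1|ME1|BR1|rd1|wr0
(4) want 1×ALU +2rd +1wr — FU → AL0|MU1|ME1|BR1|rd1|wr0
(5) want 1×MUL +2rd +1wr — RD_PORT → AL0|MU1|ME1|BR1|rd1|wr0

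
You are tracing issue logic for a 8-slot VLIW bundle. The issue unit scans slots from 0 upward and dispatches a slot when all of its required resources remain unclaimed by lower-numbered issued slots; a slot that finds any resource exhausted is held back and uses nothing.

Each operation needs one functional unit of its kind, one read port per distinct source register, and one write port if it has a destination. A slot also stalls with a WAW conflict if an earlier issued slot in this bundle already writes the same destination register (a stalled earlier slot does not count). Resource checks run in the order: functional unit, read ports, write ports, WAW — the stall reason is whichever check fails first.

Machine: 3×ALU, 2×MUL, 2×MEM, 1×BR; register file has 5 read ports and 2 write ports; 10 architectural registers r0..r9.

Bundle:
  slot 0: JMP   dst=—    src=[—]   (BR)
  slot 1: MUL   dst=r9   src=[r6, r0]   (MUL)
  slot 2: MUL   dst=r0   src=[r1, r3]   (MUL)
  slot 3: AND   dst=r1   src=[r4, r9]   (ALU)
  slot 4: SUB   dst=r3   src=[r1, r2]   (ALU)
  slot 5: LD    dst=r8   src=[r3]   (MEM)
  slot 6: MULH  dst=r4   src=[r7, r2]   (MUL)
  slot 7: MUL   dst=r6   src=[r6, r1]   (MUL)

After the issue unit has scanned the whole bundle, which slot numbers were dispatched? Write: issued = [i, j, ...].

slot 0 (BR): ISSUE — free A3,Mu2,Ld2,B0 rp5 wp2
slot 1 (MUL): ISSUE — free A3,Mu1,Ld2,B0 rp3 wp1
slot 2 (MUL): ISSUE — free A3,Mu0,Ld2,B0 rp1 wp0
slot 3 (ALU): stall RD_PORT — free A3,Mu0,Ld2,B0 rp1 wp0
slot 4 (ALU): stall RD_PORT — free A3,Mu0,Ld2,B0 rp1 wp0
slot 5 (MEM): stall WR_PORT — free A3,Mu0,Ld2,B0 rp1 wp0
slot 6 (MUL): stall FU — free A3,Mu0,Ld2,B0 rp1 wp0
slot 7 (MUL): stall FU — free A3,Mu0,Ld2,B0 rp1 wp0

issued = [0, 1, 2]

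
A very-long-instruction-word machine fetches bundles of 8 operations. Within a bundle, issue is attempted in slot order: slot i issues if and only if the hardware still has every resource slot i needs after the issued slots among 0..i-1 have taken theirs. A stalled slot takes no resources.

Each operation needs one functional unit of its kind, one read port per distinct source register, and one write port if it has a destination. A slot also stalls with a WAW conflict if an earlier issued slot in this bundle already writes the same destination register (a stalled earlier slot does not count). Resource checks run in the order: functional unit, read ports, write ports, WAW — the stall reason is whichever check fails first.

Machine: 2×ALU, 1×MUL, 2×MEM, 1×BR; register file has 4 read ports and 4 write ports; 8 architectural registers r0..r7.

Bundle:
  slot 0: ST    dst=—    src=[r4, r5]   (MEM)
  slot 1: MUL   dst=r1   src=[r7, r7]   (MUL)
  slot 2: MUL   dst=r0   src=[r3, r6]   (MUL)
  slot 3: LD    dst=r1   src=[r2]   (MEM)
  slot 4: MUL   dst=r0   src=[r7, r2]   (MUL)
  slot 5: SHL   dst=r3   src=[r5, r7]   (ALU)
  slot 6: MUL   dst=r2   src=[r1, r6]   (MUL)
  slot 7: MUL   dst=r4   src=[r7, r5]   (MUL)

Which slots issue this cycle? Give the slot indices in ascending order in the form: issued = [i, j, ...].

issued = [0, 1]

slot 0 (MEM): ISSUE — free A2,Mu1,Ld1,B1 rp2 wp4
slot 1 (MUL): ISSUE — free A2,Mu0,Ld1,B1 rp1 wp3
slot 2 (MUL): stall FU — free A2,Mu0,Ld1,B1 rp1 wp3
slot 3 (MEM): stall WAW — free A2,Mu0,Ld1,B1 rp1 wp3
slot 4 (MUL): stall FU — free A2,Mu0,Ld1,B1 rp1 wp3
slot 5 (ALU): stall RD_PORT — free A2,Mu0,Ld1,B1 rp1 wp3
slot 6 (MUL): stall FU — free A2,Mu0,Ld1,B1 rp1 wp3
slot 7 (MUL): stall FU — free A2,Mu0,Ld1,B1 rp1 wp3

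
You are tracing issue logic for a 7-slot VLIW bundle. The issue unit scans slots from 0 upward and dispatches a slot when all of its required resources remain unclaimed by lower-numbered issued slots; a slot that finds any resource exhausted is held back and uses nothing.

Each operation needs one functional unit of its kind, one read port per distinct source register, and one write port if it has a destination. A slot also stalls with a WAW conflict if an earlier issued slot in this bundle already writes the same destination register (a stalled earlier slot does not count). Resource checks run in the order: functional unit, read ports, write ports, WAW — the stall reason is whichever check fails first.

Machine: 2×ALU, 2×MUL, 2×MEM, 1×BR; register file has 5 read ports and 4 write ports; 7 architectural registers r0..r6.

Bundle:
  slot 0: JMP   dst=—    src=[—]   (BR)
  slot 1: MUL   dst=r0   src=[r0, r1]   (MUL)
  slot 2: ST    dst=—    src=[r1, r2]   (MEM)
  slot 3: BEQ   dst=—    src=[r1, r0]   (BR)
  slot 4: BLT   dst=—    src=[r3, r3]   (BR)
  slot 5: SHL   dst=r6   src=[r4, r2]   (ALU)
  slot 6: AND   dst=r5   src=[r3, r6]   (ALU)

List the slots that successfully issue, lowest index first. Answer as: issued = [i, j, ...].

[0] BR needs rd=0 wr=0: ok; after: ALU=2 MUL=2 MEM=2 BR=0, R=5, W=4
[1] MUL needs rd=2 wr=1: ok; after: ALU=2 MUL=1 MEM=2 BR=0, R=3, W=3
[2] MEM needs rd=2 wr=0: ok; after: ALU=2 MUL=1 MEM=1 BR=0, R=1, W=3
[3] BR needs rd=2 wr=0: FU; after: ALU=2 MUL=1 MEM=1 BR=0, R=1, W=3
[4] BR needs rd=1 wr=0: FU; after: ALU=2 MUL=1 MEM=1 BR=0, R=1, W=3
[5] ALU needs rd=2 wr=1: RD_PORT; after: ALU=2 MUL=1 MEM=1 BR=0, R=1, W=3
[6] ALU needs rd=2 wr=1: RD_PORT; after: ALU=2 MUL=1 MEM=1 BR=0, R=1, W=3

issued = [0, 1, 2]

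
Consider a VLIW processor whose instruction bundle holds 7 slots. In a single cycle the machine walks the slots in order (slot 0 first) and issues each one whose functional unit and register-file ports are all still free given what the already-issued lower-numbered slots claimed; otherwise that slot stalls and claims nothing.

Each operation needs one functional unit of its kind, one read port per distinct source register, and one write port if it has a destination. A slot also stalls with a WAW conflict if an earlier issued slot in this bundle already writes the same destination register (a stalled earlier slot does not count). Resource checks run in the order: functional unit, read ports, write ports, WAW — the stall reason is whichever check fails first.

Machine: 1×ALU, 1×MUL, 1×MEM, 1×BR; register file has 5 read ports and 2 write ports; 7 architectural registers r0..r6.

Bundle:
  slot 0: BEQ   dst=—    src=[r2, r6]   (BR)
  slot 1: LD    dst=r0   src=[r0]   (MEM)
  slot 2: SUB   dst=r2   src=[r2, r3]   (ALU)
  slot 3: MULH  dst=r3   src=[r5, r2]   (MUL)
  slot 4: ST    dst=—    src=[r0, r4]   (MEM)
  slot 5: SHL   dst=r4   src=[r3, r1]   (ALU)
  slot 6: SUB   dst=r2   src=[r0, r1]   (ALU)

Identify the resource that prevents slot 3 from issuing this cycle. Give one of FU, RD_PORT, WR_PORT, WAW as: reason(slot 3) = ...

#0 BR src=r2,r6 dispatched  <A:1 Mu:1 Ld:1 B:0 rd:3 wr:2>
#1 MEM src=r0 dispatched  <A:1 Mu:1 Ld:0 B:0 rd:2 wr:1>
#2 ALU src=r2,r3 dispatched  <A:0 Mu:1 Ld:0 B:0 rd:0 wr:0>
#3 MUL src=r5,r2 held:RD_PORT  <A:0 Mu:1 Ld:0 B:0 rd:0 wr:0>
#4 MEM src=r0,r4 held:FU  <A:0 Mu:1 Ld:0 B:0 rd:0 wr:0>
#5 ALU src=r3,r1 held:FU  <A:0 Mu:1 Ld:0 B:0 rd:0 wr:0>
#6 ALU src=r0,r1 held:FU  <A:0 Mu:1 Ld:0 B:0 rd:0 wr:0>

reason(slot 3) = RD_PORT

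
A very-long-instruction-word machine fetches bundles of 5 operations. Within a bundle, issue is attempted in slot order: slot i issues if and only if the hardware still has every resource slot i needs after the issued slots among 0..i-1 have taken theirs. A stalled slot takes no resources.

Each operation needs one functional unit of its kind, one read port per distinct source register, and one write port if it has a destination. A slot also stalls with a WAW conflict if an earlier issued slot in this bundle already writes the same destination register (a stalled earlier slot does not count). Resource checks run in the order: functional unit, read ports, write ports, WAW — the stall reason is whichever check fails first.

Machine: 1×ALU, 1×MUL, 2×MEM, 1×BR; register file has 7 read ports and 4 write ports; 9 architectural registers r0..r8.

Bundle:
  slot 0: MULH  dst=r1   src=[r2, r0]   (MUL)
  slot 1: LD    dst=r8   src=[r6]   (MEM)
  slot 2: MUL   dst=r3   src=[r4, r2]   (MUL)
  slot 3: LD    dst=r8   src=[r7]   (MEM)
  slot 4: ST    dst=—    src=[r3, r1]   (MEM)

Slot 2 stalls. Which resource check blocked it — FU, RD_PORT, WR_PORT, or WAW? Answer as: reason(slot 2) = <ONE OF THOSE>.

reason(slot 2) = FU

#0 MUL src=r2,r0 dispatched  <A:1 Mu:0 Ld:2 B:1 rd:5 wr:3>
#1 MEM src=r6 dispatched  <A:1 Mu:0 Ld:1 B:1 rd:4 wr:2>
#2 MUL src=r4,r2 held:FU  <A:1 Mu:0 Ld:1 B:1 rd:4 wr:2>
#3 MEM src=r7 held:WAW  <A:1 Mu:0 Ld:1 B:1 rd:4 wr:2>
#4 MEM src=r3,r1 dispatched  <A:1 Mu:0 Ld:0 B:1 rd:2 wr:2>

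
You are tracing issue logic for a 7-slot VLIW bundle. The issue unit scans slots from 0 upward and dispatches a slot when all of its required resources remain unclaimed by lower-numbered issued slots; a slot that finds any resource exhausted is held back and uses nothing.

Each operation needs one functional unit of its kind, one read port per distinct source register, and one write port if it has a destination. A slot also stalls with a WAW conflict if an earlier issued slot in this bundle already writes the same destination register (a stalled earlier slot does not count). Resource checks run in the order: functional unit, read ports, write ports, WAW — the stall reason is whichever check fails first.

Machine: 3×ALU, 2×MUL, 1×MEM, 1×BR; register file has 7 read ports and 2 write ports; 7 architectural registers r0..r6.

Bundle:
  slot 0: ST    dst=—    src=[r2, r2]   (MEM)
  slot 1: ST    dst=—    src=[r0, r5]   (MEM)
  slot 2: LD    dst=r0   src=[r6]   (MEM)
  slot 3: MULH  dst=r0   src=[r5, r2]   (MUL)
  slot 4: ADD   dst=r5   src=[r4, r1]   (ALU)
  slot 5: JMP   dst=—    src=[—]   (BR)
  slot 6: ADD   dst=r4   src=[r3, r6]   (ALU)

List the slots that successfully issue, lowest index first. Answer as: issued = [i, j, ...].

  0. MEM ⇒ go  {3A/2Mu/0Ld/1B | 6r 2w}
  1. MEM ⇒ no(FU)  {3A/2Mu/0Ld/1B | 6r 2w}
  2. MEM→r0 ⇒ no(FU)  {3A/2Mu/0Ld/1B | 6r 2w}
  3. MUL→r0 ⇒ go  {3A/1Mu/0Ld/1B | 4r 1w}
  4. ALU→r5 ⇒ go  {2A/1Mu/0Ld/1B | 2r 0w}
  5. BR ⇒ go  {2A/1Mu/0Ld/0B | 2r 0w}
  6. ALU→r4 ⇒ no(WR_PORT)  {2A/1Mu/0Ld/0B | 2r 0w}

issued = [0, 3, 4, 5]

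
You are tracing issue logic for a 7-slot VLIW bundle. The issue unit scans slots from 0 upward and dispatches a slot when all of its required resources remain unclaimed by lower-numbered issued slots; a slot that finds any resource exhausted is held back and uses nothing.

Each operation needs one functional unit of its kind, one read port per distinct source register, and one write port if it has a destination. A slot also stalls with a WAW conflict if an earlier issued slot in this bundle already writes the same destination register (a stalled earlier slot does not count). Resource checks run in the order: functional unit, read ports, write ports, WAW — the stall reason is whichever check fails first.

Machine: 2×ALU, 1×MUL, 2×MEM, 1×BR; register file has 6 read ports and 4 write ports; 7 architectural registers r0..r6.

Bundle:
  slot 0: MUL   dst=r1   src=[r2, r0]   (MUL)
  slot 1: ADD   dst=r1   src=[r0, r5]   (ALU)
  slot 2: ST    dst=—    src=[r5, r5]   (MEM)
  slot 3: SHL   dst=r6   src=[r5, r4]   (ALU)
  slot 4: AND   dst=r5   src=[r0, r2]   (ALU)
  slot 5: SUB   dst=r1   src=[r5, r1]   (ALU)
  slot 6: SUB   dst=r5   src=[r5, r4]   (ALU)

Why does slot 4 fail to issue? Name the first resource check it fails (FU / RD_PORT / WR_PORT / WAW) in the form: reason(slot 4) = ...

reason(slot 4) = RD_PORT

[0] MUL needs rd=2 wr=1: ok; after: ALU=2 MUL=0 MEM=2 BR=1, R=4, W=3
[1] ALU needs rd=2 wr=1: WAW; after: ALU=2 MUL=0 MEM=2 BR=1, R=4, W=3
[2] MEM needs rd=1 wr=0: ok; after: ALU=2 MUL=0 MEM=1 BR=1, R=3, W=3
[3] ALU needs rd=2 wr=1: ok; after: ALU=1 MUL=0 MEM=1 BR=1, R=1, W=2
[4] ALU needs rd=2 wr=1: RD_PORT; after: ALU=1 MUL=0 MEM=1 BR=1, R=1, W=2
[5] ALU needs rd=2 wr=1: RD_PORT; after: ALU=1 MUL=0 MEM=1 BR=1, R=1, W=2
[6] ALU needs rd=2 wr=1: RD_PORT; after: ALU=1 MUL=0 MEM=1 BR=1, R=1, W=2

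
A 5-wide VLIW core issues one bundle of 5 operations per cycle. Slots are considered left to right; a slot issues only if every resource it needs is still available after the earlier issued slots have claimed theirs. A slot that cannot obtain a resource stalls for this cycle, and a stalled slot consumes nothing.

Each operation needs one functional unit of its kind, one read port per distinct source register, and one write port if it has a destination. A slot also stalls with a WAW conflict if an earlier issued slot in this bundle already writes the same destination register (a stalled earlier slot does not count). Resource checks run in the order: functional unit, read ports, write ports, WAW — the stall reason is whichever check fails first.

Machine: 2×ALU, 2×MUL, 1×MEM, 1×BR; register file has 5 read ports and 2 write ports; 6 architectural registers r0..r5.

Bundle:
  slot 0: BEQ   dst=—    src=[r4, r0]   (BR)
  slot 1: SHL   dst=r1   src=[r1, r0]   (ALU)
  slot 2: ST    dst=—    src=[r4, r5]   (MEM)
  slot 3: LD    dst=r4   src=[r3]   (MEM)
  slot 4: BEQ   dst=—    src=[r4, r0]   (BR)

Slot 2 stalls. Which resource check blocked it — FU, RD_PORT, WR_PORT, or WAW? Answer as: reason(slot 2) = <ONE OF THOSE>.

slot 0 (BR): ISSUE — free A2,Mu2,Ld1,B0 rp3 wp2
slot 1 (ALU): ISSUE — free A1,Mu2,Ld1,B0 rp1 wp1
slot 2 (MEM): stall RD_PORT — free A1,Mu2,Ld1,B0 rp1 wp1
slot 3 (MEM): ISSUE — free A1,Mu2,Ld0,B0 rp0 wp0
slot 4 (BR): stall FU — free A1,Mu2,Ld0,B0 rp0 wp0

reason(slot 2) = RD_PORT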